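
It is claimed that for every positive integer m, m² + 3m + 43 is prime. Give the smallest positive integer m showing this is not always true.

The first 38 eligible values, up to m = 38, all satisfy the conclusion.
m = 39: m² + 3m + 43 = 1681 = 41 × 41, composite.

m = 39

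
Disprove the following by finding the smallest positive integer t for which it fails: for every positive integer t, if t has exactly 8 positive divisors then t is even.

We need the least positive integer t for which t has exactly 8 positive divisors but t is odd.
For t = 24, 30, 40, 42, …, 88, 102, 104 the conclusion holds.
t = 105: divisors of 105: 1, 3, 5, 7, 15, 21, 35, 105; 105 is odd.

t = 105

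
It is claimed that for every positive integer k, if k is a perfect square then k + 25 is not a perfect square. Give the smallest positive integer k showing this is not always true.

k = 144

The first 11 eligible values, up to k = 121, all satisfy the conclusion.
k = 144: 144 = 12² and 144 + 25 = 169 = 13².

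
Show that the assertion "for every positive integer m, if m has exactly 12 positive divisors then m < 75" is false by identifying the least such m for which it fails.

m = 84

m = 60: τ(60) = 12; 60 < 75.
m = 72: τ(72) = 12; 72 < 75.
m = 84: τ(84) = 12; 84 ≥ 75.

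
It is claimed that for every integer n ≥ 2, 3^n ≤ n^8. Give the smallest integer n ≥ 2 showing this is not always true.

For n = 2, 3, 4, 5, …, 20, 21, 22 the conclusion holds.
n = 23: 3^n = 94143178827 and n^8 = 78310985281, so 94143178827 > 78310985281.

n = 23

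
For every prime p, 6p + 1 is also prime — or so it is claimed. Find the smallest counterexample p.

p = 19

p = 2: 6p + 1 = 13, prime.
p = 3: 6p + 1 = 19, prime.
p = 5: 6p + 1 = 31, prime.
p = 7: 6p + 1 = 43, prime.
p = 11: 6p + 1 = 67, prime.
p = 13: 6p + 1 = 79, prime.
p = 17: 6p + 1 = 103, prime.
p = 19: 6p + 1 = 115 = 5 × 23, not prime.
Hence p = 19 is a counterexample.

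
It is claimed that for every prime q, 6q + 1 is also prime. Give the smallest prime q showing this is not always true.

Check each prime q in order until 6q + 1 is not prime.
q = 2: 6q + 1 = 13, prime.
q = 3: 6q + 1 = 19, prime.
q = 5: 6q + 1 = 31, prime.
q = 7: 6q + 1 = 43, prime.
q = 11: 6q + 1 = 67, prime.
q = 13: 6q + 1 = 79, prime.
q = 17: 6q + 1 = 103, prime.
q = 19: 6q + 1 = 115 = 5 × 23, not prime.
So q = 19 is the smallest counterexample.

q = 19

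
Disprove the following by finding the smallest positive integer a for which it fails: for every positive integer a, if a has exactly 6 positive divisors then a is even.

For a = 12, 18, 20, 28, 32, 44 the conclusion holds.
a = 45: divisors of 45: 1, 3, 5, 9, 15, 45; 45 is odd.
So a = 45 is the smallest counterexample.

a = 45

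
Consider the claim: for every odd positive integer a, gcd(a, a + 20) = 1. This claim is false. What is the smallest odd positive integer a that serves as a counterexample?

For a = 1, 3 the conclusion holds.
a = 5: gcd(5, 25) = 5.

a = 5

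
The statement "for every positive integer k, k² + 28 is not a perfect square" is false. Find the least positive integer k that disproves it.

k = 6

Check each positive integer k in order until k² + 28 is a perfect square.
k = 1: 1² + 28 = 29, not a perfect square.
k = 2: 2² + 28 = 32, not a perfect square.
k = 3: 3² + 28 = 37, not a perfect square.
k = 4: 4² + 28 = 44, not a perfect square.
k = 5: 5² + 28 = 53, not a perfect square.
k = 6: 6² + 28 = 64 = 8², a perfect square.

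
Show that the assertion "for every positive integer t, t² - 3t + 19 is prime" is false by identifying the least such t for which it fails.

t = 18

A counterexample is any positive integer t such that t² - 3t + 19 is not prime; we check each in order.
For t = 1, 2, 3, 4, …, 15, 16, 17 the conclusion holds.
t = 18: t² - 3t + 19 = 289 = 17 × 17, composite.
Thus t = 18 disproves the claim, and no smaller t works.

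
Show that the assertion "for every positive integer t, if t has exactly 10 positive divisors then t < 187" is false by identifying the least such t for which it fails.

We need the least positive integer t for which t has exactly 10 positive divisors but the claim fails.
The first 5 eligible values, up to t = 176, all satisfy the conclusion.
t = 208: τ(208) = 10; 208 ≥ 187.
Hence t = 208 is a counterexample.

t = 208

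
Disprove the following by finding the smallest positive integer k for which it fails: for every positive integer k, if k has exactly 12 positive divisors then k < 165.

k = 198

Check each positive integer k in order until k has exactly 12 positive divisors but the claim fails.
The first 12 eligible values, up to k = 160, all satisfy the conclusion.
k = 198: τ(198) = 12; 198 ≥ 165.
So k = 198 is the smallest counterexample.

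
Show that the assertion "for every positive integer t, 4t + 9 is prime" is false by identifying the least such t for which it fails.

t = 3

We need the least positive integer t for which 4t + 9 is not prime.
For t = 1, 2 the conclusion holds.
t = 3: 4t + 9 = 21 = 3 × 7, composite.
Hence t = 3 is a counterexample.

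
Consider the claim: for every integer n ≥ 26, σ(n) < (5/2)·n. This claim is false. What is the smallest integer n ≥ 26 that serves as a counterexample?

We need the least integer n ≥ 26 for which the claim fails.
For n = 26, 27, 28, 29, 30, 31, 32, 33, 34, 35 the conclusion holds.
n = 36: σ(36) = 91; 91 ≥ 90.

n = 36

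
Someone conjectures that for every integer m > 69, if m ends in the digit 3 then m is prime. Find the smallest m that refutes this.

m = 93

For m = 73, 83 the conclusion holds.
m = 93: 93 ends in 3; 93 = 3 × 31, composite.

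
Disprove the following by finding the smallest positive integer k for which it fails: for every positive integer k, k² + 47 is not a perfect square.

k = 23

A counterexample is any positive integer k such that k² + 47 is a perfect square; we check each in order.
For k = 1, 2, 3, 4, …, 20, 21, 22 the conclusion holds.
k = 23: 23² + 47 = 576 = 24², a perfect square.
Thus k = 23 disproves the claim, and no smaller k works.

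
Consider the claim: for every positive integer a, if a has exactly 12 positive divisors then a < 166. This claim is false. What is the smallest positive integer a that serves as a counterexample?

For a = 60, 72, 84, 90, …, 150, 156, 160 the conclusion holds.
a = 198: τ(198) = 12; 198 ≥ 166.
Hence a = 198 is a counterexample.

a = 198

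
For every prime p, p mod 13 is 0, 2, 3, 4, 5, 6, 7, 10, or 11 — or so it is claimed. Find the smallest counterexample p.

p = 47

The first 14 eligible values, up to p = 43, all satisfy the conclusion.
p = 47: 47 mod 13 = 8 — not in {0, 2, 3, 4, 5, 6, 7, 10, 11}.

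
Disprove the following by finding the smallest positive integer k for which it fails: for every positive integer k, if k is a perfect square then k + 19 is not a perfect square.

For k = 1, 4, 9, 16, 25, 36, 49, 64 the conclusion holds.
k = 81: 81 = 9² and 81 + 19 = 100 = 10².

k = 81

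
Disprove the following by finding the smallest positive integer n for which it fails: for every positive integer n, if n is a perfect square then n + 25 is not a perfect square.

n = 144

For n = 1, 4, 9, 16, …, 81, 100, 121 the conclusion holds.
n = 144: 144 = 12² and 144 + 25 = 169 = 13².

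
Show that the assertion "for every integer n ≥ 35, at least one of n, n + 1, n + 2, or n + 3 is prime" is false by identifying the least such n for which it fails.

We need the least integer n ≥ 35 for which n, n + 1, n + 2, n + 3 are all composite.
For n = 35, 36, 37, 38, …, 45, 46, 47 the conclusion holds.
n = 48: 48 = 2 × 24; 49 = 7 × 7; 50 = 2 × 25; 51 = 3 × 17 — all composite.

n = 48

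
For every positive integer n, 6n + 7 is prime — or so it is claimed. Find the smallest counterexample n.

We need the least positive integer n for which 6n + 7 is not prime.
n = 1: 6n + 7 = 13, prime.
n = 2: 6n + 7 = 19, prime.
n = 3: 6n + 7 = 25 = 5 × 5, composite.
Hence n = 3 is a counterexample.

n = 3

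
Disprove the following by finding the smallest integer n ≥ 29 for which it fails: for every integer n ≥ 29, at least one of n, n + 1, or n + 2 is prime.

n = 32

We need the least integer n ≥ 29 for which n, n + 1, n + 2 are all composite.
n = 29: 29 is prime.
n = 30: 31 is prime.
n = 31: 31 is prime.
n = 32: 32 = 2 × 16; 33 = 3 × 11; 34 = 2 × 17 — all composite.
Thus n = 32 disproves the claim, and no smaller n works.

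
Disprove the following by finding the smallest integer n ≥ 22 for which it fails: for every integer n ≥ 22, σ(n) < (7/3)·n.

n = 24

n = 22: σ(22) = 36; 36 < 154/3.
n = 23: σ(23) = 24; 24 < 161/3.
n = 24: σ(24) = 60; 60 ≥ 56.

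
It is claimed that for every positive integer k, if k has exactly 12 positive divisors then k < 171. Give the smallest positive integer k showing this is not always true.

k = 198

Check each positive integer k in order until k has exactly 12 positive divisors but the claim fails.
For k = 60, 72, 84, 90, …, 150, 156, 160 the conclusion holds.
k = 198: τ(198) = 12; 198 ≥ 171.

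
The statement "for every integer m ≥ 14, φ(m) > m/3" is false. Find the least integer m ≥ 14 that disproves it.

Check each integer m ≥ 14 in order until the claim fails.
m = 14: φ(14) = 6 and 14/3 = 14/3, so φ(14) > 14/3.
m = 15: φ(15) = 8 and 15/3 = 5, so φ(15) > 15/3.
m = 16: φ(16) = 8 and 16/3 = 16/3, so φ(16) > 16/3.
m = 17: φ(17) = 16 and 17/3 = 17/3, so φ(17) > 17/3.
m = 18: φ(18) = 6 and 18/3 = 6, so φ(18) ≤ 18/3.

m = 18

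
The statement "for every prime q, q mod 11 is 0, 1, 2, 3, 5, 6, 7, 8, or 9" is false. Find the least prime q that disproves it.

The first 11 eligible values, up to q = 31, all satisfy the conclusion.
q = 37: 37 mod 11 = 4 — not in {0, 1, 2, 3, 5, 6, 7, 8, 9}.
So q = 37 is the smallest counterexample.

q = 37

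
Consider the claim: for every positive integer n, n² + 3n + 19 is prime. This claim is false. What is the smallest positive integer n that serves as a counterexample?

n = 15

Check each positive integer n in order until n² + 3n + 19 is not prime.
For n = 1, 2, 3, 4, …, 12, 13, 14 the conclusion holds.
n = 15: n² + 3n + 19 = 289 = 17 × 17, composite.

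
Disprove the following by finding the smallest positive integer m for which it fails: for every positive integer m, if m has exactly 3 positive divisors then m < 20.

m = 25

For m = 4, 9 the conclusion holds.
m = 25: τ(25) = 3; 25 ≥ 20.
Hence m = 25 is a counterexample.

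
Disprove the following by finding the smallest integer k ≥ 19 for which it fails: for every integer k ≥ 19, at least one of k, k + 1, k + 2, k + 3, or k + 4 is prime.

Check each integer k ≥ 19 in order until k, k + 1, k + 2, k + 3, k + 4 are all composite.
For k = 19, 20, 21, 22, 23 the conclusion holds.
k = 24: 24 = 2 × 12; 25 = 5 × 5; 26 = 2 × 13; 27 = 3 × 9; 28 = 2 × 14 — all composite.

k = 24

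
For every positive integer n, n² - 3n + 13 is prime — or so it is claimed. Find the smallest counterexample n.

Check each positive integer n in order until n² - 3n + 13 is not prime.
The first 11 eligible values, up to n = 11, all satisfy the conclusion.
n = 12: n² - 3n + 13 = 121 = 11 × 11, composite.

n = 12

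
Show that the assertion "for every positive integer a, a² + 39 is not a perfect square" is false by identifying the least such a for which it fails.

a = 5

a = 1: 1² + 39 = 40, not a perfect square.
a = 2: 2² + 39 = 43, not a perfect square.
a = 3: 3² + 39 = 48, not a perfect square.
a = 4: 4² + 39 = 55, not a perfect square.
a = 5: 5² + 39 = 64 = 8², a perfect square.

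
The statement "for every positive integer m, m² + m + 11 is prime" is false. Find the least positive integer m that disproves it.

A counterexample is any positive integer m such that m² + m + 11 is not prime; we check each in order.
For m = 1, 2, 3, 4, 5, 6, 7, 8, 9 the conclusion holds.
m = 10: m² + m + 11 = 121 = 11 × 11, composite.

m = 10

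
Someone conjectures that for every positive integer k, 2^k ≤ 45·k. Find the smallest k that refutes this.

k = 9

The first 8 eligible values, up to k = 8, all satisfy the conclusion.
k = 9: 2^k = 512 and 45·k = 405, so 512 > 405.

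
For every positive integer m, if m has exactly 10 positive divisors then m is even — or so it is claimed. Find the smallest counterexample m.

For m = 48, 80, 112, 162, 176, 208, 272, 304, 368 the conclusion holds.
m = 405: divisors of 405: 10 divisors; 405 is odd.

m = 405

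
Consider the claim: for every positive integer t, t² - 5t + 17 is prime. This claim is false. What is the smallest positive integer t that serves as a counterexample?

t = 13

We need the least positive integer t for which t² - 5t + 17 is not prime.
For t = 1, 2, 3, 4, …, 10, 11, 12 the conclusion holds.
t = 13: t² - 5t + 17 = 121 = 11 × 11, composite.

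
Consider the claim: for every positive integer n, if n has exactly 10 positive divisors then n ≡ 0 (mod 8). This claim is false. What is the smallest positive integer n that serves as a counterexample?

n = 162

For n = 48, 80, 112 the conclusion holds.
n = 162: τ(162) = 10; 162 ≡ 2 (mod 8).
Hence n = 162 is a counterexample.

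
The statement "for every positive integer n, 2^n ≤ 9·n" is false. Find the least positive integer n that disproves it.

n = 6

We need the least positive integer n for which 2^n > 9·n.
For n = 1, 2, 3, 4, 5 the conclusion holds.
n = 6: 2^n = 64 and 9·n = 54, so 64 > 54.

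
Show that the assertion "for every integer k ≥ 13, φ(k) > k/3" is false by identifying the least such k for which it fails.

k = 18

Check each integer k ≥ 13 in order until the claim fails.
For k = 13, 14, 15, 16, 17 the conclusion holds.
k = 18: φ(18) = 6 and 18/3 = 6, so φ(18) ≤ 18/3.
So k = 18 is the smallest counterexample.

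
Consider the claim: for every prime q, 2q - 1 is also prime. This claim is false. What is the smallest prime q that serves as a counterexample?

q = 5

For q = 2, 3 the conclusion holds.
q = 5: 2q - 1 = 9 = 3 × 3, not prime.
Thus q = 5 disproves the claim, and no smaller q works.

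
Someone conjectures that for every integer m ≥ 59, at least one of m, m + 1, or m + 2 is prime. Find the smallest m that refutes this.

m = 62

A counterexample is any integer m ≥ 59 such that m, m + 1, m + 2 are all composite; we check each in order.
For m = 59, 60, 61 the conclusion holds.
m = 62: 62 = 2 × 31; 63 = 3 × 21; 64 = 2 × 32 — all composite.
Hence m = 62 is a counterexample.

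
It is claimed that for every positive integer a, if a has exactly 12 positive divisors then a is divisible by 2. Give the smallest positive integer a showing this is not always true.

For a = 60, 72, 84, 90, …, 294, 306, 308 the conclusion holds.
a = 315: τ(315) = 12; 315 mod 2 = 1.

a = 315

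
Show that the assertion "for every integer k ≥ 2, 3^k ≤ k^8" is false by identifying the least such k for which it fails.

k = 23

Check each integer k ≥ 2 in order until 3^k > k^8.
For k = 2, 3, 4, 5, …, 20, 21, 22 the conclusion holds.
k = 23: 3^k = 94143178827 and k^8 = 78310985281, so 94143178827 > 78310985281.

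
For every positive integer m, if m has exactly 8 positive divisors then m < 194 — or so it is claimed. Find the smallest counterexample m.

For m = 24, 30, 40, 42, …, 186, 189, 190 the conclusion holds.
m = 195: τ(195) = 8; 195 ≥ 194.

m = 195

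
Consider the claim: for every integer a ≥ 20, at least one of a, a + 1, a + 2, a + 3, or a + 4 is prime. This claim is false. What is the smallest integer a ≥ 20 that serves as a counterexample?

a = 24

a = 20: 23 is prime.
a = 21: 23 is prime.
a = 22: 23 is prime.
a = 23: 23 is prime.
a = 24: 24 = 2 × 12; 25 = 5 × 5; 26 = 2 × 13; 27 = 3 × 9; 28 = 2 × 14 — all composite.
Hence a = 24 is a counterexample.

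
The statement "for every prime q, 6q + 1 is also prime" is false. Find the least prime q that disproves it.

q = 19

Check each prime q in order until 6q + 1 is not prime.
For q = 2, 3, 5, 7, 11, 13, 17 the conclusion holds.
q = 19: 6q + 1 = 115 = 5 × 23, not prime.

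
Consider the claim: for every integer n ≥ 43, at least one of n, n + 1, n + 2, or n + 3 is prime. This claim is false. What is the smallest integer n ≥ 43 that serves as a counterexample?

A counterexample is any integer n ≥ 43 such that n, n + 1, n + 2, n + 3 are all composite; we check each in order.
For n = 43, 44, 45, 46, 47 the conclusion holds.
n = 48: 48 = 2 × 24; 49 = 7 × 7; 50 = 2 × 25; 51 = 3 × 17 — all composite.

n = 48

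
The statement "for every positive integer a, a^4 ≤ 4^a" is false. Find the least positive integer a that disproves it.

We need the least positive integer a for which a^4 > 4^a.
a = 1: a^4 = 1 and 4^a = 4, so 1 ≤ 4.
a = 2: a^4 = 16 and 4^a = 16, so 16 ≤ 16.
a = 3: a^4 = 81 and 4^a = 64, so 81 > 64.
So a = 3 is the smallest counterexample.

a = 3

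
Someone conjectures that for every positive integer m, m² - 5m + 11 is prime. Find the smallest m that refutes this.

m = 7

A counterexample is any positive integer m such that m² - 5m + 11 is not prime; we check each in order.
The first 6 eligible values, up to m = 6, all satisfy the conclusion.
m = 7: m² - 5m + 11 = 25 = 5 × 5, composite.
So m = 7 is the smallest counterexample.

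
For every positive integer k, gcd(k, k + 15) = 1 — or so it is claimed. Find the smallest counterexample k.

We need the least positive integer k for which gcd(k, k + 15) > 1.
k = 1: gcd(1, 16) = 1.
k = 2: gcd(2, 17) = 1.
k = 3: gcd(3, 18) = 3.
So k = 3 is the smallest counterexample.

k = 3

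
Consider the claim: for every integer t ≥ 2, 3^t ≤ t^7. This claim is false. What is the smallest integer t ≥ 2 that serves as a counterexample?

t = 19

Check each integer t ≥ 2 in order until 3^t > t^7.
For t = 2, 3, 4, 5, …, 16, 17, 18 the conclusion holds.
t = 19: 3^t = 1162261467 and t^7 = 893871739, so 1162261467 > 893871739.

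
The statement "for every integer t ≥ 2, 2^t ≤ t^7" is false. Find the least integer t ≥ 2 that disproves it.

A counterexample is any integer t ≥ 2 such that 2^t > t^7; we check each in order.
The first 35 eligible values, up to t = 36, all satisfy the conclusion.
t = 37: 2^t = 137438953472 and t^7 = 94931877133, so 137438953472 > 94931877133.

t = 37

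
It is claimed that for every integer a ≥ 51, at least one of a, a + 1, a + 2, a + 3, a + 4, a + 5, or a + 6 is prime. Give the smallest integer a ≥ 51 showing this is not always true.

A counterexample is any integer a ≥ 51 such that a, a + 1, a + 2, a + 3, a + 4, a + 5, a + 6 are all composite; we check each in order.
For a = 51, 52, 53, 54, …, 87, 88, 89 the conclusion holds.
a = 90: 90 = 2 × 45; 91 = 7 × 13; 92 = 2 × 46; 93 = 3 × 31; 94 = 2 × 47; 95 = 5 × 19; 96 = 2 × 48 — all composite.
Hence a = 90 is a counterexample.

a = 90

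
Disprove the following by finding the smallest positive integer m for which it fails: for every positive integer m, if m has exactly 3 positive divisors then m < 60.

m = 121

Check each positive integer m in order until m has exactly 3 positive divisors but the claim fails.
For m = 4, 9, 25, 49 the conclusion holds.
m = 121: τ(121) = 3; 121 ≥ 60.
Hence m = 121 is a counterexample.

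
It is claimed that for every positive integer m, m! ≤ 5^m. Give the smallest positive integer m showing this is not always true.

m = 12

The first 11 eligible values, up to m = 11, all satisfy the conclusion.
m = 12: m! = 479001600 and 5^m = 244140625, so 479001600 > 244140625.
So m = 12 is the smallest counterexample.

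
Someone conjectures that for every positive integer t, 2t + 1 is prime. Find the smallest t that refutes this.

t = 4

A counterexample is any positive integer t such that 2t + 1 is not prime; we check each in order.
t = 1: 2t + 1 = 3, prime.
t = 2: 2t + 1 = 5, prime.
t = 3: 2t + 1 = 7, prime.
t = 4: 2t + 1 = 9 = 3 × 3, composite.
Thus t = 4 disproves the claim, and no smaller t works.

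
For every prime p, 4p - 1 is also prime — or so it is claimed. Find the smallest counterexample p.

We need the least prime p for which 4p - 1 is not prime.
For p = 2, 3, 5 the conclusion holds.
p = 7: 4p - 1 = 27 = 3 × 9, not prime.
Hence p = 7 is a counterexample.

p = 7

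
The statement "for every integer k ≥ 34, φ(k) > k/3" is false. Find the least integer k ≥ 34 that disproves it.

A counterexample is any integer k ≥ 34 such that the claim fails; we check each in order.
For k = 34, 35 the conclusion holds.
k = 36: φ(36) = 12 and 36/3 = 12, so φ(36) ≤ 36/3.
Hence k = 36 is a counterexample.

k = 36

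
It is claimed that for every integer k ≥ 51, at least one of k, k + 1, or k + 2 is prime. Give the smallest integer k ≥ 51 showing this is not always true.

k = 54

Check each integer k ≥ 51 in order until k, k + 1, k + 2 are all composite.
k = 51: 53 is prime.
k = 52: 53 is prime.
k = 53: 53 is prime.
k = 54: 54 = 2 × 27; 55 = 5 × 11; 56 = 2 × 28 — all composite.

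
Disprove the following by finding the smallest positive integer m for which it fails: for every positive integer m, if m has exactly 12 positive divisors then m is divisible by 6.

A counterexample is any positive integer m such that m has exactly 12 positive divisors but m is not divisible by 6; we check each in order.
The first 8 eligible values, up to m = 132, all satisfy the conclusion.
m = 140: τ(140) = 12; 140 mod 6 = 2.

m = 140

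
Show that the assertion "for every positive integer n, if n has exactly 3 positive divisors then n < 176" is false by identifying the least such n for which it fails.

n = 289

Check each positive integer n in order until n has exactly 3 positive divisors but the claim fails.
The first 6 eligible values, up to n = 169, all satisfy the conclusion.
n = 289: τ(289) = 3; 289 ≥ 176.
Hence n = 289 is a counterexample.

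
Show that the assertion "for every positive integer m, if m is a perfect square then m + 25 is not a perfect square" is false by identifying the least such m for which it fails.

We need the least positive integer m for which m is a perfect square but m + 25 is a perfect square.
For m = 1, 4, 9, 16, …, 81, 100, 121 the conclusion holds.
m = 144: 144 = 12² and 144 + 25 = 169 = 13².

m = 144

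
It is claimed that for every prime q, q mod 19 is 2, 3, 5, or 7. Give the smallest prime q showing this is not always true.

q = 11

The first 4 eligible values, up to q = 7, all satisfy the conclusion.
q = 11: 11 mod 19 = 11 — not in {2, 3, 5, 7}.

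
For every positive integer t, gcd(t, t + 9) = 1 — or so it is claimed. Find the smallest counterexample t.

t = 3

Check each positive integer t in order until gcd(t, t + 9) > 1.
t = 1: gcd(1, 10) = 1.
t = 2: gcd(2, 11) = 1.
t = 3: gcd(3, 12) = 3.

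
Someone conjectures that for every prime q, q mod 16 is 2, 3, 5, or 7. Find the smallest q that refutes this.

q = 2: 2 mod 16 = 2.
q = 3: 3 mod 16 = 3.
q = 5: 5 mod 16 = 5.
q = 7: 7 mod 16 = 7.
q = 11: 11 mod 16 = 11 — not in {2, 3, 5, 7}.
So q = 11 is the smallest counterexample.

q = 11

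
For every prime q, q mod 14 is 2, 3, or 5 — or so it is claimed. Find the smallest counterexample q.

We need the least prime q for which the claim fails.
q = 2: 2 mod 14 = 2.
q = 3: 3 mod 14 = 3.
q = 5: 5 mod 14 = 5.
q = 7: 7 mod 14 = 7 — not in {2, 3, 5}.
So q = 7 is the smallest counterexample.

q = 7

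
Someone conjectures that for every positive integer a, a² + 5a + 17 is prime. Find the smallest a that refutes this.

a = 8

We need the least positive integer a for which a² + 5a + 17 is not prime.
The first 7 eligible values, up to a = 7, all satisfy the conclusion.
a = 8: a² + 5a + 17 = 121 = 11 × 11, composite.
Hence a = 8 is a counterexample.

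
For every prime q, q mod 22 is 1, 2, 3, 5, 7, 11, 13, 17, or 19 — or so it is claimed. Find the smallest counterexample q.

A counterexample is any prime q such that the claim fails; we check each in order.
For q = 2, 3, 5, 7, 11, 13, 17, 19, 23, 29 the conclusion holds.
q = 31: 31 mod 22 = 9 — not in {1, 2, 3, 5, 7, 11, 13, 17, 19}.
So q = 31 is the smallest counterexample.

q = 31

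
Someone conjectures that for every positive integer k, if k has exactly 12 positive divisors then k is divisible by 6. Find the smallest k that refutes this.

k = 140

Check each positive integer k in order until k has exactly 12 positive divisors but k is not divisible by 6.
The first 8 eligible values, up to k = 132, all satisfy the conclusion.
k = 140: τ(140) = 12; 140 mod 6 = 2.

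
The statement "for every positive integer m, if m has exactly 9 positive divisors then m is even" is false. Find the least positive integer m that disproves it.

For m = 36, 100, 196 the conclusion holds.
m = 225: divisors of 225: 9 divisors; 225 is odd.
Thus m = 225 disproves the claim, and no smaller m works.

m = 225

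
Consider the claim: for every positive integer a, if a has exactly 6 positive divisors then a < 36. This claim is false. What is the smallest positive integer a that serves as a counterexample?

a = 44

We need the least positive integer a for which a has exactly 6 positive divisors but the claim fails.
For a = 12, 18, 20, 28, 32 the conclusion holds.
a = 44: τ(44) = 6; 44 ≥ 36.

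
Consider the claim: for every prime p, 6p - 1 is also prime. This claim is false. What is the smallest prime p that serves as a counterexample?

p = 2: 6p - 1 = 11, prime.
p = 3: 6p - 1 = 17, prime.
p = 5: 6p - 1 = 29, prime.
p = 7: 6p - 1 = 41, prime.
p = 11: 6p - 1 = 65 = 5 × 13, not prime.
So p = 11 is the smallest counterexample.

p = 11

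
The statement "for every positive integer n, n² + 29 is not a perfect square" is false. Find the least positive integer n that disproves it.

n = 14

Check each positive integer n in order until n² + 29 is a perfect square.
For n = 1, 2, 3, 4, …, 11, 12, 13 the conclusion holds.
n = 14: 14² + 29 = 225 = 15², a perfect square.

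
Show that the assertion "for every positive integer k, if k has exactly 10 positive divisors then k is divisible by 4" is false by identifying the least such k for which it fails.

k = 162

k = 48: τ(48) = 10; 48 mod 4 = 0.
k = 80: τ(80) = 10; 80 mod 4 = 0.
k = 112: τ(112) = 10; 112 mod 4 = 0.
k = 162: τ(162) = 10; 162 mod 4 = 2.
So k = 162 is the smallest counterexample.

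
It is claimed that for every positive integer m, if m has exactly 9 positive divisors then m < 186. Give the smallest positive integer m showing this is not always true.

A counterexample is any positive integer m such that m has exactly 9 positive divisors but the claim fails; we check each in order.
For m = 36, 100 the conclusion holds.
m = 196: τ(196) = 9; 196 ≥ 186.
Hence m = 196 is a counterexample.

m = 196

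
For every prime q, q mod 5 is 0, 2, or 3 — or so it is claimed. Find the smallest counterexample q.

q = 2: 2 mod 5 = 2.
q = 3: 3 mod 5 = 3.
q = 5: 5 mod 5 = 0.
q = 7: 7 mod 5 = 2.
q = 11: 11 mod 5 = 1 — not in {0, 2, 3}.
Thus q = 11 disproves the claim, and no smaller q works.

q = 11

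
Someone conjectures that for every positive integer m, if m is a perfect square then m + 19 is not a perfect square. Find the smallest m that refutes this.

m = 81

Check each positive integer m in order until m is a perfect square but m + 19 is a perfect square.
For m = 1, 4, 9, 16, 25, 36, 49, 64 the conclusion holds.
m = 81: 81 = 9² and 81 + 19 = 100 = 10².
So m = 81 is the smallest counterexample.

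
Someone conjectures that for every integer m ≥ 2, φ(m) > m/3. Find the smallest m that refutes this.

m = 6

A counterexample is any integer m ≥ 2 such that the claim fails; we check each in order.
For m = 2, 3, 4, 5 the conclusion holds.
m = 6: φ(6) = 2 and 6/3 = 2, so φ(6) ≤ 6/3.
Thus m = 6 disproves the claim, and no smaller m works.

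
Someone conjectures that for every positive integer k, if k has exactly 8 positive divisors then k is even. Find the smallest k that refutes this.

k = 105

A counterexample is any positive integer k such that k has exactly 8 positive divisors but k is odd; we check each in order.
The first 12 eligible values, up to k = 104, all satisfy the conclusion.
k = 105: divisors of 105: 1, 3, 5, 7, 15, 21, 35, 105; 105 is odd.
Thus k = 105 disproves the claim, and no smaller k works.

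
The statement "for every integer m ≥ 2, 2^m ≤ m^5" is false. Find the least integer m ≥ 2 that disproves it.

A counterexample is any integer m ≥ 2 such that 2^m > m^5; we check each in order.
The first 21 eligible values, up to m = 22, all satisfy the conclusion.
m = 23: 2^m = 8388608 and m^5 = 6436343, so 8388608 > 6436343.
So m = 23 is the smallest counterexample.

m = 23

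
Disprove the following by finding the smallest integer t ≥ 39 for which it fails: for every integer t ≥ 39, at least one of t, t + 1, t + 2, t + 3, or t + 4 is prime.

t = 48

A counterexample is any integer t ≥ 39 such that t, t + 1, t + 2, t + 3, t + 4 are all composite; we check each in order.
For t = 39, 40, 41, 42, 43, 44, 45, 46, 47 the conclusion holds.
t = 48: 48 = 2 × 24; 49 = 7 × 7; 50 = 2 × 25; 51 = 3 × 17; 52 = 2 × 26 — all composite.
Hence t = 48 is a counterexample.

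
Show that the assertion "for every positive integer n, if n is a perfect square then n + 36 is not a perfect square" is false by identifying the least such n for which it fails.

For n = 1, 4, 9, 16, 25, 36, 49 the conclusion holds.
n = 64: 64 = 8² and 64 + 36 = 100 = 10².
Hence n = 64 is a counterexample.

n = 64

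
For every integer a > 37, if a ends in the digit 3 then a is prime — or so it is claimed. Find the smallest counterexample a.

a = 63

a = 43: 43 ends in 3 and is prime.
a = 53: 53 ends in 3 and is prime.
a = 63: 63 ends in 3; 63 = 3 × 21, composite.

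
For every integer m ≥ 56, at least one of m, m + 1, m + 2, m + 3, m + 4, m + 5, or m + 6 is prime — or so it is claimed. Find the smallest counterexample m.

Check each integer m ≥ 56 in order until m, m + 1, m + 2, m + 3, m + 4, m + 5, m + 6 are all composite.
The first 34 eligible values, up to m = 89, all satisfy the conclusion.
m = 90: 90 = 2 × 45; 91 = 7 × 13; 92 = 2 × 46; 93 = 3 × 31; 94 = 2 × 47; 95 = 5 × 19; 96 = 2 × 48 — all composite.

m = 90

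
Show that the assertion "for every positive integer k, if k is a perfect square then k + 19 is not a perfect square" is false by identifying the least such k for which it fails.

k = 81

For k = 1, 4, 9, 16, 25, 36, 49, 64 the conclusion holds.
k = 81: 81 = 9² and 81 + 19 = 100 = 10².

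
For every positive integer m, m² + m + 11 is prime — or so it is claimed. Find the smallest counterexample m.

Check each positive integer m in order until m² + m + 11 is not prime.
The first 9 eligible values, up to m = 9, all satisfy the conclusion.
m = 10: m² + m + 11 = 121 = 11 × 11, composite.

m = 10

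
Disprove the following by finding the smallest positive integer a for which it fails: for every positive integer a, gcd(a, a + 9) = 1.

We need the least positive integer a for which gcd(a, a + 9) > 1.
For a = 1, 2 the conclusion holds.
a = 3: gcd(3, 12) = 3.
Thus a = 3 disproves the claim, and no smaller a works.

a = 3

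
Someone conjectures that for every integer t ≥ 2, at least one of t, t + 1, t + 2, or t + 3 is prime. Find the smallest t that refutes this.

t = 24

A counterexample is any integer t ≥ 2 such that t, t + 1, t + 2, t + 3 are all composite; we check each in order.
The first 22 eligible values, up to t = 23, all satisfy the conclusion.
t = 24: 24 = 2 × 12; 25 = 5 × 5; 26 = 2 × 13; 27 = 3 × 9 — all composite.
Thus t = 24 disproves the claim, and no smaller t works.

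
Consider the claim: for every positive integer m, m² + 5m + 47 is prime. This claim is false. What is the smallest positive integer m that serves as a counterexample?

m = 38

Check each positive integer m in order until m² + 5m + 47 is not prime.
The first 37 eligible values, up to m = 37, all satisfy the conclusion.
m = 38: m² + 5m + 47 = 1681 = 41 × 41, composite.
So m = 38 is the smallest counterexample.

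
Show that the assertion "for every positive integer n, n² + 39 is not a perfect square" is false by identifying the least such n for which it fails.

For n = 1, 2, 3, 4 the conclusion holds.
n = 5: 5² + 39 = 64 = 8², a perfect square.
Thus n = 5 disproves the claim, and no smaller n works.

n = 5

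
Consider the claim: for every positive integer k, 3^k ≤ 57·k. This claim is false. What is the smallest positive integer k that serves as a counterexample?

k = 1: 3^k = 3 and 57·k = 57, so 3 ≤ 57.
k = 2: 3^k = 9 and 57·k = 114, so 9 ≤ 114.
k = 3: 3^k = 27 and 57·k = 171, so 27 ≤ 171.
k = 4: 3^k = 81 and 57·k = 228, so 81 ≤ 228.
k = 5: 3^k = 243 and 57·k = 285, so 243 ≤ 285.
k = 6: 3^k = 729 and 57·k = 342, so 729 > 342.

k = 6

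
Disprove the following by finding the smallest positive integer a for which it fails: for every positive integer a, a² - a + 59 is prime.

Check each positive integer a in order until a² - a + 59 is not prime.
a = 1: a² - a + 59 = 59, prime.
a = 2: a² - a + 59 = 61, prime.
a = 3: a² - a + 59 = 65 = 5 × 13, composite.
So a = 3 is the smallest counterexample.

a = 3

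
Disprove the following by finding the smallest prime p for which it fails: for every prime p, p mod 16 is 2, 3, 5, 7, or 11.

We need the least prime p for which the claim fails.
For p = 2, 3, 5, 7, 11 the conclusion holds.
p = 13: 13 mod 16 = 13 — not in {2, 3, 5, 7, 11}.

p = 13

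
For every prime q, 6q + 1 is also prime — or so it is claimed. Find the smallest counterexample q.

q = 19

Check each prime q in order until 6q + 1 is not prime.
The first 7 eligible values, up to q = 17, all satisfy the conclusion.
q = 19: 6q + 1 = 115 = 5 × 23, not prime.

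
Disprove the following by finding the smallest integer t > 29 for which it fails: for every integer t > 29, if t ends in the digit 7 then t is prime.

t = 57

A counterexample is any integer t > 29 such that t ends in the digit 7 but t is not prime; we check each in order.
For t = 37, 47 the conclusion holds.
t = 57: 57 ends in 7; 57 = 3 × 19, composite.
Thus t = 57 disproves the claim, and no smaller t works.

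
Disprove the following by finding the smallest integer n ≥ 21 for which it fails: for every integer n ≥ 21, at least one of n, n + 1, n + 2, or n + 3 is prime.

We need the least integer n ≥ 21 for which n, n + 1, n + 2, n + 3 are all composite.
For n = 21, 22, 23 the conclusion holds.
n = 24: 24 = 2 × 12; 25 = 5 × 5; 26 = 2 × 13; 27 = 3 × 9 — all composite.

n = 24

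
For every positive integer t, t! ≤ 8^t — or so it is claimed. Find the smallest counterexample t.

For t = 1, 2, 3, 4, …, 17, 18, 19 the conclusion holds.
t = 20: t! = 2432902008176640000 and 8^t = 1152921504606846976, so 2432902008176640000 > 1152921504606846976.

t = 20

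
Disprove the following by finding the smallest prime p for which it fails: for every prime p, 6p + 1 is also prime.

p = 19

A counterexample is any prime p such that 6p + 1 is not prime; we check each in order.
For p = 2, 3, 5, 7, 11, 13, 17 the conclusion holds.
p = 19: 6p + 1 = 115 = 5 × 23, not prime.
Hence p = 19 is a counterexample.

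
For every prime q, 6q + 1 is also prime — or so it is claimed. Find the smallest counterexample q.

q = 19

The first 7 eligible values, up to q = 17, all satisfy the conclusion.
q = 19: 6q + 1 = 115 = 5 × 23, not prime.
Hence q = 19 is a counterexample.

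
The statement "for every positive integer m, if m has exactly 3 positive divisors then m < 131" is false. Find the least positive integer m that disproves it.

m = 169

m = 4: τ(4) = 3; 4 < 131.
m = 9: τ(9) = 3; 9 < 131.
m = 25: τ(25) = 3; 25 < 131.
m = 49: τ(49) = 3; 49 < 131.
m = 121: τ(121) = 3; 121 < 131.
m = 169: τ(169) = 3; 169 ≥ 131.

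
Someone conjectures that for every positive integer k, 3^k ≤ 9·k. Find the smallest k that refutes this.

For k = 1, 2, 3 the conclusion holds.
k = 4: 3^k = 81 and 9·k = 36, so 81 > 36.
Thus k = 4 disproves the claim, and no smaller k works.

k = 4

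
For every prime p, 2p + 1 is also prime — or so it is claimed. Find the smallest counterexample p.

For p = 2, 3, 5 the conclusion holds.
p = 7: 2p + 1 = 15 = 3 × 5, not prime.

p = 7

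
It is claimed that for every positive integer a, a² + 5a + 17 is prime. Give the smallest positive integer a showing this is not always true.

a = 8

Check each positive integer a in order until a² + 5a + 17 is not prime.
The first 7 eligible values, up to a = 7, all satisfy the conclusion.
a = 8: a² + 5a + 17 = 121 = 11 × 11, composite.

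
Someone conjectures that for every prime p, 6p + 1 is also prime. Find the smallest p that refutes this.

We need the least prime p for which 6p + 1 is not prime.
For p = 2, 3, 5, 7, 11, 13, 17 the conclusion holds.
p = 19: 6p + 1 = 115 = 5 × 23, not prime.

p = 19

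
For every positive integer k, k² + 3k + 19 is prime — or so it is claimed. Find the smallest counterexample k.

Check each positive integer k in order until k² + 3k + 19 is not prime.
For k = 1, 2, 3, 4, …, 12, 13, 14 the conclusion holds.
k = 15: k² + 3k + 19 = 289 = 17 × 17, composite.

k = 15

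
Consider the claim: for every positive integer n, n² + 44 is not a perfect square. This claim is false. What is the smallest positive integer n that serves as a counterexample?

n = 10

For n = 1, 2, 3, 4, 5, 6, 7, 8, 9 the conclusion holds.
n = 10: 10² + 44 = 144 = 12², a perfect square.
Hence n = 10 is a counterexample.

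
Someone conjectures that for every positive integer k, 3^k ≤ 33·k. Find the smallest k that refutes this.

k = 5

The first 4 eligible values, up to k = 4, all satisfy the conclusion.
k = 5: 3^k = 243 and 33·k = 165, so 243 > 165.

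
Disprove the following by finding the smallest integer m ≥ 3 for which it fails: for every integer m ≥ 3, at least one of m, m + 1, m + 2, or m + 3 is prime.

m = 24

Check each integer m ≥ 3 in order until m, m + 1, m + 2, m + 3 are all composite.
The first 21 eligible values, up to m = 23, all satisfy the conclusion.
m = 24: 24 = 2 × 12; 25 = 5 × 5; 26 = 2 × 13; 27 = 3 × 9 — all composite.
Thus m = 24 disproves the claim, and no smaller m works.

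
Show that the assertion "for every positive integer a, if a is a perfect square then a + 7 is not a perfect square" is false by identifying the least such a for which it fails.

a = 1: 1 + 7 = 8, not a perfect square.
a = 4: 4 + 7 = 11, not a perfect square.
a = 9: 9 = 3² and 9 + 7 = 16 = 4².
So a = 9 is the smallest counterexample.

a = 9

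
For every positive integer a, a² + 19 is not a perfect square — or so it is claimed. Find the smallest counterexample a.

a = 1: 1² + 19 = 20, not a perfect square.
a = 2: 2² + 19 = 23, not a perfect square.
a = 3: 3² + 19 = 28, not a perfect square.
a = 4: 4² + 19 = 35, not a perfect square.
a = 5: 5² + 19 = 44, not a perfect square.
a = 6: 6² + 19 = 55, not a perfect square.
a = 7: 7² + 19 = 68, not a perfect square.
a = 8: 8² + 19 = 83, not a perfect square.
a = 9: 9² + 19 = 100 = 10², a perfect square.
So a = 9 is the smallest counterexample.

a = 9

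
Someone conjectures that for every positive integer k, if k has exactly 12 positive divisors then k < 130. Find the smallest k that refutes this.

A counterexample is any positive integer k such that k has exactly 12 positive divisors but the claim fails; we check each in order.
The first 7 eligible values, up to k = 126, all satisfy the conclusion.
k = 132: τ(132) = 12; 132 ≥ 130.
Hence k = 132 is a counterexample.

k = 132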